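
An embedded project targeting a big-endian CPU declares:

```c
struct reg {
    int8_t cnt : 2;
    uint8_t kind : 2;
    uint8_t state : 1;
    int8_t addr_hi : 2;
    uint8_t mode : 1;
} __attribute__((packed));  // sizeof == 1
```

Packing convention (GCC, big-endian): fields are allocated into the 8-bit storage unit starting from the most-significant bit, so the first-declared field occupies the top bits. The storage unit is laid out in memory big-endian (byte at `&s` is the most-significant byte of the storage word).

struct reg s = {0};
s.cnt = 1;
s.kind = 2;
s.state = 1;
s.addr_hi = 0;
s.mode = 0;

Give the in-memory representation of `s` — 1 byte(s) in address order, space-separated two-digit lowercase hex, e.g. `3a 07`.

68

cnt (2b) val=1 bits=0x1 at bit 6: 0x40
kind (2b) val=2 bits=0x2 at bit 4: 0x60
state (1b) val=1 bits=0x1 at bit 3: 0x68
addr_hi (2b) val=0 bits=0x0 at bit 1: 0x68
mode (1b) val=0 bits=0x0 at bit 0: 0x68
word = 0x68 → big-endian bytes:
  [0]=0x68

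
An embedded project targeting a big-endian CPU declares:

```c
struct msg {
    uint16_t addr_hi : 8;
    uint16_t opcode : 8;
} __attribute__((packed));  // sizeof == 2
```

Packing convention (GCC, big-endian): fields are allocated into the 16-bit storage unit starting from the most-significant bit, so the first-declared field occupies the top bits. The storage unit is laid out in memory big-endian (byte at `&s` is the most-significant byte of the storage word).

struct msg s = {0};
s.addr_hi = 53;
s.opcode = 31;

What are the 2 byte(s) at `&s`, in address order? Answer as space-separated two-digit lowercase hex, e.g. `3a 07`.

addr_hi (8b) val=53 bits=0x35 at bit 8: 0x3500
opcode (8b) val=31 bits=0x1f at bit 0: 0x351f
word = 0x351f → big-endian bytes:
  [0]=0x35  [1]=0x1f

35 1f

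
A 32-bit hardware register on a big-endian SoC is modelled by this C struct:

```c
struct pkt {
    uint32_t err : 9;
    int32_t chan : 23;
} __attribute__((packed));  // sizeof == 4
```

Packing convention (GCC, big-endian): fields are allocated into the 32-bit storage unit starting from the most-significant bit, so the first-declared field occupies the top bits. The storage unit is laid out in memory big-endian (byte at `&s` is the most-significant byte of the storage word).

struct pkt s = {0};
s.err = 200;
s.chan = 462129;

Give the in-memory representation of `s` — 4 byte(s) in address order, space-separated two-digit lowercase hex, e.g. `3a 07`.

64 07 0d 31

[23+:9] err=200 & 0x1ff = 0xc8; word=0x64000000
[0+:23] chan=462129 & 0x7fffff = 0x70d31; word=0x64070d31
word = 0x64070d31 → big-endian bytes:
  [0]=0x64  [1]=0x07  [2]=0x0d  [3]=0x31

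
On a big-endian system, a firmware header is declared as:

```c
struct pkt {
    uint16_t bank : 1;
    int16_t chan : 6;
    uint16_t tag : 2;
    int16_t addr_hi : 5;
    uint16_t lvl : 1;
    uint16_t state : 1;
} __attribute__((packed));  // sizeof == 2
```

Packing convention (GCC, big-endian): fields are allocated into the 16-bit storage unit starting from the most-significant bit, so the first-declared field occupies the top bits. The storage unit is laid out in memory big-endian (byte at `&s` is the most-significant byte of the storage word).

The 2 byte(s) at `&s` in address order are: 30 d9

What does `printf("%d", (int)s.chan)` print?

[0]=0x30 [1]=0xd9 (big-endian) → word 0x30d9
bank [15+:1] = (word>>15) & 0x1 = 0
chan [9+:6] = (word>>9) & 0x3f = 24  ←
tag [7+:2] = (word>>7) & 0x3 = 1
addr_hi [2+:5] = (word>>2) & 0x1f = 22
lvl [1+:1] = (word>>1) & 0x1 = 0
state [0+:1] = (word>>0) & 0x1 = 1
chan signed 6b, MSB=0: value = 24

24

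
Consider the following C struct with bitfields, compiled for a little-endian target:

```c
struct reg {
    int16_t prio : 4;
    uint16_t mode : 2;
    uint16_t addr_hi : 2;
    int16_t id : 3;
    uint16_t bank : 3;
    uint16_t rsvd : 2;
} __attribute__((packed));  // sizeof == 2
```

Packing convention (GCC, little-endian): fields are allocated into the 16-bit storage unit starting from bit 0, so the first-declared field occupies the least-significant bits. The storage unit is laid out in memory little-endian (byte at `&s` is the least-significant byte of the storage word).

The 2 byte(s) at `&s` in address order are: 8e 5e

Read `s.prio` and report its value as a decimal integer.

[0]=0x8e [1]=0x5e (little-endian) → word 0x5e8e
prio [0+:4] = (word>>0) & 0xf = 14  ←
mode [4+:2] = (word>>4) & 0x3 = 0
addr_hi [6+:2] = (word>>6) & 0x3 = 2
id [8+:3] = (word>>8) & 0x7 = 6
bank [11+:3] = (word>>11) & 0x7 = 3
rsvd [14+:2] = (word>>14) & 0x3 = 1
prio signed 4b, MSB=1: 14 - 16 = -2

-2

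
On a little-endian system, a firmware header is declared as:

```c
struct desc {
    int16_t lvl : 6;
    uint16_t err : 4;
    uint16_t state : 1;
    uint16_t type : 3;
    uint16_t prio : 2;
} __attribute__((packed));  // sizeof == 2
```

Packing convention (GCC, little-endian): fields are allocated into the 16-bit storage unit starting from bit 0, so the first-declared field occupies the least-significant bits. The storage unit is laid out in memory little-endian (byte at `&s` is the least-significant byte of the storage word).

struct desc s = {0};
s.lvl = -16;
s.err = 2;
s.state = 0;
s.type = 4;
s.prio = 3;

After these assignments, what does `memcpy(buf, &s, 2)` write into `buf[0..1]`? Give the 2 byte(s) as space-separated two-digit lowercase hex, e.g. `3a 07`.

lvl:6 = -16 → 0x30 << 0 → word 0x0030
err:4 = 2 → 0x2 << 6 → word 0x00b0
state:1 = 0 → 0x0 << 10 → word 0x00b0
type:3 = 4 → 0x4 << 11 → word 0x20b0
prio:2 = 3 → 0x3 << 14 → word 0xe0b0
word = 0xe0b0 → little-endian bytes:
  [0]=0xb0  [1]=0xe0

b0 e0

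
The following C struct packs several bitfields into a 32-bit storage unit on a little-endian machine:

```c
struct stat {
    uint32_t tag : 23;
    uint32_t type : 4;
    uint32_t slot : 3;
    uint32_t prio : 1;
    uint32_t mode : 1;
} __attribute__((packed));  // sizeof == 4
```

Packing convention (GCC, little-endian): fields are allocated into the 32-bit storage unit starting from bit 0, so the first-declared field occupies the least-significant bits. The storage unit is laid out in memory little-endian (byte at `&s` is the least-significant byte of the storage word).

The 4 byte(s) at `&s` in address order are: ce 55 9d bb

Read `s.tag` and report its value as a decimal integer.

1922510

[0]=0xce [1]=0x55 [2]=0x9d [3]=0xbb (little-endian) → word 0xbb9d55ce
tag [0+:23] = (word>>0) & 0x7fffff = 1922510  ←
type [23+:4] = (word>>23) & 0xf = 7
slot [27+:3] = (word>>27) & 0x7 = 7
prio [30+:1] = (word>>30) & 0x1 = 0
mode [31+:1] = (word>>31) & 0x1 = 1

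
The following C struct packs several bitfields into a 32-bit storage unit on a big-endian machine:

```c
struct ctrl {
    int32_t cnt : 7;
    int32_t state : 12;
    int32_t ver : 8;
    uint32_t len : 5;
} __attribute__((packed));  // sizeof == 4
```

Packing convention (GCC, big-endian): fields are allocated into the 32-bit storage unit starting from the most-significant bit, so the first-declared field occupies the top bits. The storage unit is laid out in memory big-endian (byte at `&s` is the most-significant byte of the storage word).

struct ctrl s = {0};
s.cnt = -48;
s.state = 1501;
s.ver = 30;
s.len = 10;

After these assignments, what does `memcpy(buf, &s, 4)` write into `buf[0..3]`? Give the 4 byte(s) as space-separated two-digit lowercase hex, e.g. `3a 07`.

a0 bb a3 ca

cnt (7b) val=-48 bits=0x50 at bit 25: 0xa0000000
state (12b) val=1501 bits=0x5dd at bit 13: 0xa0bba000
ver (8b) val=30 bits=0x1e at bit 5: 0xa0bba3c0
len (5b) val=10 bits=0xa at bit 0: 0xa0bba3ca
word = 0xa0bba3ca → big-endian bytes:
  [0]=0xa0  [1]=0xbb  [2]=0xa3  [3]=0xca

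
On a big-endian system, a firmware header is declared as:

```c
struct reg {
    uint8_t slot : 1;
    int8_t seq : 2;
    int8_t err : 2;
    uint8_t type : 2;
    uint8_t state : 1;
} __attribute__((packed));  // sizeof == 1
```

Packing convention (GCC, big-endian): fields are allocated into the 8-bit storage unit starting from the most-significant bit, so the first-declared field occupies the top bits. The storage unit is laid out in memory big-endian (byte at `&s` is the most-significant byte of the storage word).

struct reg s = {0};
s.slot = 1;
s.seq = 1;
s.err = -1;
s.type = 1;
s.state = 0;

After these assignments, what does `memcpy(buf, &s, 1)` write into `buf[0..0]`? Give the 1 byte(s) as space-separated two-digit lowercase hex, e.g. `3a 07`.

ba

slot (1b) val=1 bits=0x1 at bit 7: 0x80
seq (2b) val=1 bits=0x1 at bit 5: 0xa0
err (2b) val=-1 bits=0x3 at bit 3: 0xb8
type (2b) val=1 bits=0x1 at bit 1: 0xba
state (1b) val=0 bits=0x0 at bit 0: 0xba
word = 0xba → big-endian bytes:
  [0]=0xba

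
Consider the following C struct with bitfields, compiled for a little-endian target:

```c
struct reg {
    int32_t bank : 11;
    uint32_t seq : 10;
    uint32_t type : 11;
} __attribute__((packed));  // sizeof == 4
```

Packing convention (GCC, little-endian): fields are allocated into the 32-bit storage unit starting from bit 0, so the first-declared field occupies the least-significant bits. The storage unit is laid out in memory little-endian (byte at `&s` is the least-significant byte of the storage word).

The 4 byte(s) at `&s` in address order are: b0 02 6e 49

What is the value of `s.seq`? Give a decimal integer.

448

[0]=0xb0 [1]=0x02 [2]=0x6e [3]=0x49 (little-endian) → word 0x496e02b0
bank:11 @ bit 0 → (0x496e02b0>>0)&0x7ff = 0x2b0
seq:10 @ bit 11 → (0x496e02b0>>11)&0x3ff = 0x1c0  ←
type:11 @ bit 21 → (0x496e02b0>>21)&0x7ff = 0x24b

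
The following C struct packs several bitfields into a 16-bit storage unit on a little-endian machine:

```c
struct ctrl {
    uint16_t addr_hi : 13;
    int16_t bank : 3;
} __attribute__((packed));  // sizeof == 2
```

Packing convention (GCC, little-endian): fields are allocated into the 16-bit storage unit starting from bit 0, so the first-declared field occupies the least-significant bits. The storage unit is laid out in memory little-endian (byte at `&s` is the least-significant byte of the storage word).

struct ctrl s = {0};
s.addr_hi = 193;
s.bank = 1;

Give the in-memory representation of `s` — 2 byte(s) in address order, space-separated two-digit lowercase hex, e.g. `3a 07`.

c1 20

[0+:13] addr_hi=193 & 0x1fff = 0xc1; word=0x00c1
[13+:3] bank=1 & 0x7 = 0x1; word=0x20c1
word = 0x20c1 → little-endian bytes:
  [0]=0xc1  [1]=0x20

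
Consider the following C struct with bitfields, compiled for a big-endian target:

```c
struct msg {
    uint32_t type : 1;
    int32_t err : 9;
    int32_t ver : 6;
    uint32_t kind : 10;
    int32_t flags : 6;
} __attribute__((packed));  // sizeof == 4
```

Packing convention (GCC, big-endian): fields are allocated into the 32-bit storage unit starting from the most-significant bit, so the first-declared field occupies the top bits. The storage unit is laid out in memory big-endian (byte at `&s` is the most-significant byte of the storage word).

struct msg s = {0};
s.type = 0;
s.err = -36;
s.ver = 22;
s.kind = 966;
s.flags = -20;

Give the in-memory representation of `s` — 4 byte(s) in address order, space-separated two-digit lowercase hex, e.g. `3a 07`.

77 16 f1 ac

type (1b) val=0 bits=0x0 at bit 31: 0x00000000
err (9b) val=-36 bits=0x1dc at bit 22: 0x77000000
ver (6b) val=22 bits=0x16 at bit 16: 0x77160000
kind (10b) val=966 bits=0x3c6 at bit 6: 0x7716f180
flags (6b) val=-20 bits=0x2c at bit 0: 0x7716f1ac
word = 0x7716f1ac → big-endian bytes:
  [0]=0x77  [1]=0x16  [2]=0xf1  [3]=0xac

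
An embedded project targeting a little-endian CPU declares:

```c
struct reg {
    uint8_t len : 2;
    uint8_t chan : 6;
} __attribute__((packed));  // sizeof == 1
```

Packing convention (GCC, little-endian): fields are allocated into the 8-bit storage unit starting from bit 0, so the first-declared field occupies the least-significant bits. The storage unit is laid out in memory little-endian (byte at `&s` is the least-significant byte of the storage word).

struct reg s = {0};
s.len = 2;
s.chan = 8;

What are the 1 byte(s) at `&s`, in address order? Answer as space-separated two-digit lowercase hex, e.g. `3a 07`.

22

[0+:2] len=2 & 0x3 = 0x2; word=0x02
[2+:6] chan=8 & 0x3f = 0x8; word=0x22
word = 0x22 → little-endian bytes:
  [0]=0x22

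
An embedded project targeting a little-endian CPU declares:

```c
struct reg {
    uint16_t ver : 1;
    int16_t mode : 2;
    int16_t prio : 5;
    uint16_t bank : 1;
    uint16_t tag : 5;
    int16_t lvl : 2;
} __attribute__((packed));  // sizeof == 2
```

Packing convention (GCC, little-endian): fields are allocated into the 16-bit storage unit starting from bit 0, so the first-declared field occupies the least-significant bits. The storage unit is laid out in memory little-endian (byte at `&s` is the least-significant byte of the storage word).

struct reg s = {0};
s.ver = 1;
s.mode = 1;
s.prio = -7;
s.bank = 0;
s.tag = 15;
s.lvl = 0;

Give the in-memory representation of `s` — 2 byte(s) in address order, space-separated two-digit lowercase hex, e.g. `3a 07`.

cb 1e

ver (1b) val=1 bits=0x1 at bit 0: 0x0001
mode (2b) val=1 bits=0x1 at bit 1: 0x0003
prio (5b) val=-7 bits=0x19 at bit 3: 0x00cb
bank (1b) val=0 bits=0x0 at bit 8: 0x00cb
tag (5b) val=15 bits=0xf at bit 9: 0x1ecb
lvl (2b) val=0 bits=0x0 at bit 14: 0x1ecb
word = 0x1ecb → little-endian bytes:
  [0]=0xcb  [1]=0x1e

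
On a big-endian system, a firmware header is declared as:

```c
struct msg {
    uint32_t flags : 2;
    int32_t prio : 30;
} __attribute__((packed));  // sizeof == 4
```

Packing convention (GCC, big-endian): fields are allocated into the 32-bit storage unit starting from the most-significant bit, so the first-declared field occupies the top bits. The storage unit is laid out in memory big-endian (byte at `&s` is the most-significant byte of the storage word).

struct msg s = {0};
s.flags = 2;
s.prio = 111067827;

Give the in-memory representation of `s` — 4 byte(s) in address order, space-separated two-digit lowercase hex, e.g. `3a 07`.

flags (2b) val=2 bits=0x2 at bit 30: 0x80000000
prio (30b) val=111067827 bits=0x69ec2b3 at bit 0: 0x869ec2b3
word = 0x869ec2b3 → big-endian bytes:
  [0]=0x86  [1]=0x9e  [2]=0xc2  [3]=0xb3

86 9e c2 b3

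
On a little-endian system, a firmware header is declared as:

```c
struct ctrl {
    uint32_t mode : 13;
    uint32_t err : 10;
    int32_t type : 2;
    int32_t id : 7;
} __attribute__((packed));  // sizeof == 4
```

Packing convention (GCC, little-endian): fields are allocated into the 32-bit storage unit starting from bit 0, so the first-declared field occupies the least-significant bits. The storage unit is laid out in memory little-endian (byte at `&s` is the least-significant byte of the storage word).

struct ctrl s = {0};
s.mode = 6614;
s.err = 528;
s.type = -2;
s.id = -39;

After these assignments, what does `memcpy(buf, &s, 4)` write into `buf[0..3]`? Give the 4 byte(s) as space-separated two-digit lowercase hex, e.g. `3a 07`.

d6 19 42 b3

[0+:13] mode=6614 & 0x1fff = 0x19d6; word=0x000019d6
[13+:10] err=528 & 0x3ff = 0x210; word=0x004219d6
[23+:2] type=-2 & 0x3 = 0x2; word=0x014219d6
[25+:7] id=-39 & 0x7f = 0x59; word=0xb34219d6
word = 0xb34219d6 → little-endian bytes:
  [0]=0xd6  [1]=0x19  [2]=0x42  [3]=0xb3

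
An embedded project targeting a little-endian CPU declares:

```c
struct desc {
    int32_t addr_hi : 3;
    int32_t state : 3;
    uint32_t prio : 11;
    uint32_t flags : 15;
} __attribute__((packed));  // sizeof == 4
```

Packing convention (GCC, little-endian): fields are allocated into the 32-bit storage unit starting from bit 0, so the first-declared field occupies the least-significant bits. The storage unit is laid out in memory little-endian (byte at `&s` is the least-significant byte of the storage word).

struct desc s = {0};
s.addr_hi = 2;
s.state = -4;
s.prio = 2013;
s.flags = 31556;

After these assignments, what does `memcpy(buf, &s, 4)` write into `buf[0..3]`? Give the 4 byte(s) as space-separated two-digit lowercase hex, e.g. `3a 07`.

addr_hi (3b) val=2 bits=0x2 at bit 0: 0x00000002
state (3b) val=-4 bits=0x4 at bit 3: 0x00000022
prio (11b) val=2013 bits=0x7dd at bit 6: 0x0001f762
flags (15b) val=31556 bits=0x7b44 at bit 17: 0xf689f762
word = 0xf689f762 → little-endian bytes:
  [0]=0x62  [1]=0xf7  [2]=0x89  [3]=0xf6

62 f7 89 f6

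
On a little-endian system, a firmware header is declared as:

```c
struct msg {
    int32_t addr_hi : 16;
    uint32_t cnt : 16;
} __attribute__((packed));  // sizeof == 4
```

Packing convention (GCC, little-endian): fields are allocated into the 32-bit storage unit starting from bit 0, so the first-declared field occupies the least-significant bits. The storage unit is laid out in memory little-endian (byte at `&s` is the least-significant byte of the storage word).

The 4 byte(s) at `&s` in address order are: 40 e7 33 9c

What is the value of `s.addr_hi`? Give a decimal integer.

-6336

[0]=0x40 [1]=0xe7 [2]=0x33 [3]=0x9c (little-endian) → word 0x9c33e740
addr_hi:16 @ bit 0 → (0x9c33e740>>0)&0xffff = 0xe740  ←
cnt:16 @ bit 16 → (0x9c33e740>>16)&0xffff = 0x9c33
addr_hi signed 16b, MSB=1: 59200 - 65536 = -6336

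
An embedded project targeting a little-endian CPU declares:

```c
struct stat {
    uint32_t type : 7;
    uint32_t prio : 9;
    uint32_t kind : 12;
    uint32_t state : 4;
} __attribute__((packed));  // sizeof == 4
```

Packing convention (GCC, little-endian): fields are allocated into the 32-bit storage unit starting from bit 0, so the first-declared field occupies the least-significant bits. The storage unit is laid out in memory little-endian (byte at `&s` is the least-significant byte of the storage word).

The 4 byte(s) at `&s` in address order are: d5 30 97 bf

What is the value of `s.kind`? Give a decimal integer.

3991

[0]=0xd5 [1]=0x30 [2]=0x97 [3]=0xbf (little-endian) → word 0xbf9730d5
type:7 @ bit 0 → (0xbf9730d5>>0)&0x7f = 0x55
prio:9 @ bit 7 → (0xbf9730d5>>7)&0x1ff = 0x61
kind:12 @ bit 16 → (0xbf9730d5>>16)&0xfff = 0xf97  ←
state:4 @ bit 28 → (0xbf9730d5>>28)&0xf = 0xb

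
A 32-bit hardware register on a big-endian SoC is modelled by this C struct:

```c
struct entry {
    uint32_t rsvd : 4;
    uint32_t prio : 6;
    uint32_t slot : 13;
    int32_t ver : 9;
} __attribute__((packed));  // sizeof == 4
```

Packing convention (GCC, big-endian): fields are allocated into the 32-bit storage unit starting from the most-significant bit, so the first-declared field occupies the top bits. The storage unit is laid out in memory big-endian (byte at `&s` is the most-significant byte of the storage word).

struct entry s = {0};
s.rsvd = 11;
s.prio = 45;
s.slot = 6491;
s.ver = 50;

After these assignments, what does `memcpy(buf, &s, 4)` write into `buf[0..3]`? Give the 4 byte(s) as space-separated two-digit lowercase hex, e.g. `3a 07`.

bb 72 b6 32

rsvd (4b) val=11 bits=0xb at bit 28: 0xb0000000
prio (6b) val=45 bits=0x2d at bit 22: 0xbb400000
slot (13b) val=6491 bits=0x195b at bit 9: 0xbb72b600
ver (9b) val=50 bits=0x32 at bit 0: 0xbb72b632
word = 0xbb72b632 → big-endian bytes:
  [0]=0xbb  [1]=0x72  [2]=0xb6  [3]=0x32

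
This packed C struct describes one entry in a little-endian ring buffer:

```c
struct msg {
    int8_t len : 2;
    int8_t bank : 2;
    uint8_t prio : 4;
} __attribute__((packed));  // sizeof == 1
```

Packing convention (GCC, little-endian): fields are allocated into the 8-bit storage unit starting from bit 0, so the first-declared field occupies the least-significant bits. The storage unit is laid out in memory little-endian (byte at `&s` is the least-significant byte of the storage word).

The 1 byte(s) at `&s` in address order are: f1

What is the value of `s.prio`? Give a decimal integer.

15

[0]=0xf1 (little-endian) → word 0xf1
len [0+:2] = (word>>0) & 0x3 = 1
bank [2+:2] = (word>>2) & 0x3 = 0
prio [4+:4] = (word>>4) & 0xf = 15  ←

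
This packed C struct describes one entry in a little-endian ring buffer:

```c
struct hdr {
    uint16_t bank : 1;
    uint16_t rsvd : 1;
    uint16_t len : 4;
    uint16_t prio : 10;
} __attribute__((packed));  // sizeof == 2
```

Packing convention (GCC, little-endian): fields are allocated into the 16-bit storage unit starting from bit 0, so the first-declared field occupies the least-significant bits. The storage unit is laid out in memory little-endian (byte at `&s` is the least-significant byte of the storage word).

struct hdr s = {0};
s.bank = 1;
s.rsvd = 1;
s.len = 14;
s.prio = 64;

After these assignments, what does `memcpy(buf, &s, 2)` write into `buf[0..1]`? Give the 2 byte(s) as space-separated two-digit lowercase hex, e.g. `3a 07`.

3b 10

[0+:1] bank=1 & 0x1 = 0x1; word=0x0001
[1+:1] rsvd=1 & 0x1 = 0x1; word=0x0003
[2+:4] len=14 & 0xf = 0xe; word=0x003b
[6+:10] prio=64 & 0x3ff = 0x40; word=0x103b
word = 0x103b → little-endian bytes:
  [0]=0x3b  [1]=0x10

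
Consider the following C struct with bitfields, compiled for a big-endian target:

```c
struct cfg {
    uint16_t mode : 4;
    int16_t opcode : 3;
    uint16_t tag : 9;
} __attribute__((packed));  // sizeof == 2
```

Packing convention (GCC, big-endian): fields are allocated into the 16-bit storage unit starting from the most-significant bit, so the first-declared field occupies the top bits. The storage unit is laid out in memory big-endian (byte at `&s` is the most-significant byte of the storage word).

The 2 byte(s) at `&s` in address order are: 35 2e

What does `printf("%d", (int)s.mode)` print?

3

[0]=0x35 [1]=0x2e (big-endian) → word 0x352e
mode:4 @ bit 12 → (0x352e>>12)&0xf = 0x3  ←
opcode:3 @ bit 9 → (0x352e>>9)&0x7 = 0x2
tag:9 @ bit 0 → (0x352e>>0)&0x1ff = 0x12e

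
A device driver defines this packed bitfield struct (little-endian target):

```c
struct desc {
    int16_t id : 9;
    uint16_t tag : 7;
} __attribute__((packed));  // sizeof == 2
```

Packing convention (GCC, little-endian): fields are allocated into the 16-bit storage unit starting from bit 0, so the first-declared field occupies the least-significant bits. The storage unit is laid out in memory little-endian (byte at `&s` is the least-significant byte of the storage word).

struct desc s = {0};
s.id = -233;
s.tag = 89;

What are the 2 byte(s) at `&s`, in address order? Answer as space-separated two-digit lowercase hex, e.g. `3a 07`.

id:9 = -233 → 0x117 << 0 → word 0x0117
tag:7 = 89 → 0x59 << 9 → word 0xb317
word = 0xb317 → little-endian bytes:
  [0]=0x17  [1]=0xb3

17 b3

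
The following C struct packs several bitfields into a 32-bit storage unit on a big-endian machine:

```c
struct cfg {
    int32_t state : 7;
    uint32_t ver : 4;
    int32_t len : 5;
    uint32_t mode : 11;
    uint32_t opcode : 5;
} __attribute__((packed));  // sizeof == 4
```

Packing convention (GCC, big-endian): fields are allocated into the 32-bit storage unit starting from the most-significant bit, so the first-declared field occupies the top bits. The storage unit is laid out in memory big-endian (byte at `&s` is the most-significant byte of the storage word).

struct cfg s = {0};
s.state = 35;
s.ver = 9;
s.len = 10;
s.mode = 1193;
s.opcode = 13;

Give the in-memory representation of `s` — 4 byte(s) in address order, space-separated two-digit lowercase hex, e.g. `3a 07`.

47 2a 95 2d

state (7b) val=35 bits=0x23 at bit 25: 0x46000000
ver (4b) val=9 bits=0x9 at bit 21: 0x47200000
len (5b) val=10 bits=0xa at bit 16: 0x472a0000
mode (11b) val=1193 bits=0x4a9 at bit 5: 0x472a9520
opcode (5b) val=13 bits=0xd at bit 0: 0x472a952d
word = 0x472a952d → big-endian bytes:
  [0]=0x47  [1]=0x2a  [2]=0x95  [3]=0x2d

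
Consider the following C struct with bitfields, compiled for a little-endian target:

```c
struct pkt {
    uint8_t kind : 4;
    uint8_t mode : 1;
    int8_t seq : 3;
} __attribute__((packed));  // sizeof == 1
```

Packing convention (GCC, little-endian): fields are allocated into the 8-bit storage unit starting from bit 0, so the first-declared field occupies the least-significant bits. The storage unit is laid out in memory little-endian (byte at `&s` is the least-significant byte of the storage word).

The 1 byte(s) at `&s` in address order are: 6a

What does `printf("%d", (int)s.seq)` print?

[0]=0x6a (little-endian) → word 0x6a
kind:4 @ bit 0 → (0x6a>>0)&0xf = 0xa
mode:1 @ bit 4 → (0x6a>>4)&0x1 = 0x0
seq:3 @ bit 5 → (0x6a>>5)&0x7 = 0x3  ←
seq signed 3b, MSB=0: value = 3

3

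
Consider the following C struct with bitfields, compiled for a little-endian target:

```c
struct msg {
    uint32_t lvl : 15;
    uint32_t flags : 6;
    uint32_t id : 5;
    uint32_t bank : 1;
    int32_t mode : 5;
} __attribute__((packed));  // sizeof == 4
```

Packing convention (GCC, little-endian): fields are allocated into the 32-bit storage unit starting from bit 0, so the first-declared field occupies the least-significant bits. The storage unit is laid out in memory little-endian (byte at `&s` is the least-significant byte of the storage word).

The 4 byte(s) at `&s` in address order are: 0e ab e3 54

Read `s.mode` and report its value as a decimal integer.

[0]=0x0e [1]=0xab [2]=0xe3 [3]=0x54 (little-endian) → word 0x54e3ab0e
lvl [0+:15] = (word>>0) & 0x7fff = 11022
flags [15+:6] = (word>>15) & 0x3f = 7
id [21+:5] = (word>>21) & 0x1f = 7
bank [26+:1] = (word>>26) & 0x1 = 1
mode [27+:5] = (word>>27) & 0x1f = 10  ←
mode signed 5b, MSB=0: value = 10

10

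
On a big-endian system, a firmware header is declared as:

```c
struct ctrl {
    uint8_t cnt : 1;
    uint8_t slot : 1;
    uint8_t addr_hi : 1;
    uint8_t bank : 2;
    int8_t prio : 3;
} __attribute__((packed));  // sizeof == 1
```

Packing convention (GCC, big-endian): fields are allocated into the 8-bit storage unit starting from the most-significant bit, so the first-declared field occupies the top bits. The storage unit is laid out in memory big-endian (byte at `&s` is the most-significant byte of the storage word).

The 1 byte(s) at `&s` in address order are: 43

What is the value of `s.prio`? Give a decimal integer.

3

[0]=0x43 (big-endian) → word 0x43
cnt:1 @ bit 7 → (0x43>>7)&0x1 = 0x0
slot:1 @ bit 6 → (0x43>>6)&0x1 = 0x1
addr_hi:1 @ bit 5 → (0x43>>5)&0x1 = 0x0
bank:2 @ bit 3 → (0x43>>3)&0x3 = 0x0
prio:3 @ bit 0 → (0x43>>0)&0x7 = 0x3  ←
prio signed 3b, MSB=0: value = 3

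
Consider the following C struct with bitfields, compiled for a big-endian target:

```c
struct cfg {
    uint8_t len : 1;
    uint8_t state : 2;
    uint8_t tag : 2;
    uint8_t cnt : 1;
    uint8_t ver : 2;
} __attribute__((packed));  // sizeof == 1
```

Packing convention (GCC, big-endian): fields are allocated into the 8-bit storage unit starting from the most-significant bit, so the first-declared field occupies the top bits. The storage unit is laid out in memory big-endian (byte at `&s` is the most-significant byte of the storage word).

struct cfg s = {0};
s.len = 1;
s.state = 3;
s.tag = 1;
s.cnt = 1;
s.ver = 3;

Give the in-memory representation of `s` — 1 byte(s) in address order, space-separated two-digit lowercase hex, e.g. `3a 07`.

ef

len:1 = 1 → 0x1 << 7 → word 0x80
state:2 = 3 → 0x3 << 5 → word 0xe0
tag:2 = 1 → 0x1 << 3 → word 0xe8
cnt:1 = 1 → 0x1 << 2 → word 0xec
ver:2 = 3 → 0x3 << 0 → word 0xef
word = 0xef → big-endian bytes:
  [0]=0xef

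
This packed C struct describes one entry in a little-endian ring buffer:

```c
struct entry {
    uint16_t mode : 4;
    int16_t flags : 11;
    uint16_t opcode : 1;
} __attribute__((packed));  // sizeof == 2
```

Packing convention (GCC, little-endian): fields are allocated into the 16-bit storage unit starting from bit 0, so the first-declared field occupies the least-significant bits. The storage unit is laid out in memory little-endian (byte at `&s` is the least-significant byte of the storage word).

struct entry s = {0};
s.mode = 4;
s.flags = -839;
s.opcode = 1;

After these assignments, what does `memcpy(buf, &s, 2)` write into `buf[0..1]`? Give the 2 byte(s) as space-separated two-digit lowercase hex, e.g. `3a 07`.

94 cb

[0+:4] mode=4 & 0xf = 0x4; word=0x0004
[4+:11] flags=-839 & 0x7ff = 0x4b9; word=0x4b94
[15+:1] opcode=1 & 0x1 = 0x1; word=0xcb94
word = 0xcb94 → little-endian bytes:
  [0]=0x94  [1]=0xcb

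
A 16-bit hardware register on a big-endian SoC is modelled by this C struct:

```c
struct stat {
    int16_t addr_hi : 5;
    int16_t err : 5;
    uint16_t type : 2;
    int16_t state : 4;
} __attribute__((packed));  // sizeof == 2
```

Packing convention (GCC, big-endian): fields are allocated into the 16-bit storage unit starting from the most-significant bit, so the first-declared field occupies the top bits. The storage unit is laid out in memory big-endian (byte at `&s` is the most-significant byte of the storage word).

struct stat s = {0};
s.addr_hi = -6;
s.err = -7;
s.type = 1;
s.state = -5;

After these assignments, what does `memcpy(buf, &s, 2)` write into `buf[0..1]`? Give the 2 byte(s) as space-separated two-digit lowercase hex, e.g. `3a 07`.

addr_hi (5b) val=-6 bits=0x1a at bit 11: 0xd000
err (5b) val=-7 bits=0x19 at bit 6: 0xd640
type (2b) val=1 bits=0x1 at bit 4: 0xd650
state (4b) val=-5 bits=0xb at bit 0: 0xd65b
word = 0xd65b → big-endian bytes:
  [0]=0xd6  [1]=0x5b

d6 5b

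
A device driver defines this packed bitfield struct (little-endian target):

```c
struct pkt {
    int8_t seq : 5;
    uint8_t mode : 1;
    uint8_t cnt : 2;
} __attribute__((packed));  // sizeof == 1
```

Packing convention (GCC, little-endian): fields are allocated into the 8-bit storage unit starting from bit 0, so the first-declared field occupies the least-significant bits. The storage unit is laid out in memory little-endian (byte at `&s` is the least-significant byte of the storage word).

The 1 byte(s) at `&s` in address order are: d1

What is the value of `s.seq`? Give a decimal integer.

[0]=0xd1 (little-endian) → word 0xd1
seq:5 @ bit 0 → (0xd1>>0)&0x1f = 0x11  ←
mode:1 @ bit 5 → (0xd1>>5)&0x1 = 0x0
cnt:2 @ bit 6 → (0xd1>>6)&0x3 = 0x3
seq signed 5b, MSB=1: 17 - 32 = -15

-15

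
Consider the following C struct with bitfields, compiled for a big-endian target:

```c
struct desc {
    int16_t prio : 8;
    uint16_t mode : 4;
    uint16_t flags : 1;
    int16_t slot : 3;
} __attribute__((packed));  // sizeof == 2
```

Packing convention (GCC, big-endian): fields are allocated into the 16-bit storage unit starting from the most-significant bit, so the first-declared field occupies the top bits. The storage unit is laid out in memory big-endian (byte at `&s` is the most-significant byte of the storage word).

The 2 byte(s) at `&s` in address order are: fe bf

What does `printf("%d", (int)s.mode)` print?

[0]=0xfe [1]=0xbf (big-endian) → word 0xfebf
prio [8+:8] = (word>>8) & 0xff = 254
mode [4+:4] = (word>>4) & 0xf = 11  ←
flags [3+:1] = (word>>3) & 0x1 = 1
slot [0+:3] = (word>>0) & 0x7 = 7

11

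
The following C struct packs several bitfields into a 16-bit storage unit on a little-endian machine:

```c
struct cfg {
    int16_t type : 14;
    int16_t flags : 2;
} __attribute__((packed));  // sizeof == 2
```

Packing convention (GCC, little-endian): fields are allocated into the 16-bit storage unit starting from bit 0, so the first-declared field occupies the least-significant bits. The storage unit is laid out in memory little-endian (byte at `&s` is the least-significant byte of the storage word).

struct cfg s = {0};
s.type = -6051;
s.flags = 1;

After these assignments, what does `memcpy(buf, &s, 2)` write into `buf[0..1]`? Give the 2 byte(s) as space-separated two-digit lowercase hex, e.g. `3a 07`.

5d 68

[0+:14] type=-6051 & 0x3fff = 0x285d; word=0x285d
[14+:2] flags=1 & 0x3 = 0x1; word=0x685d
word = 0x685d → little-endian bytes:
  [0]=0x5d  [1]=0x68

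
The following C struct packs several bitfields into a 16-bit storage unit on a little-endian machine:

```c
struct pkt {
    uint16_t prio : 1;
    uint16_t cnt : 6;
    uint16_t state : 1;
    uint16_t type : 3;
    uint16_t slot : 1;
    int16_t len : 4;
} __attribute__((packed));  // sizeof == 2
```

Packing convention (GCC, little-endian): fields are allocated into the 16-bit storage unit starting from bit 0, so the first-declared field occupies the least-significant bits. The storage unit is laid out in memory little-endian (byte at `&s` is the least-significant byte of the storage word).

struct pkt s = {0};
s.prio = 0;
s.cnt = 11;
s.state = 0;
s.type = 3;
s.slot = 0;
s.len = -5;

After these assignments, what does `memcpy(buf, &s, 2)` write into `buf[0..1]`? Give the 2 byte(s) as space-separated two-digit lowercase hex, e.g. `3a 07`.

16 b3

prio (1b) val=0 bits=0x0 at bit 0: 0x0000
cnt (6b) val=11 bits=0xb at bit 1: 0x0016
state (1b) val=0 bits=0x0 at bit 7: 0x0016
type (3b) val=3 bits=0x3 at bit 8: 0x0316
slot (1b) val=0 bits=0x0 at bit 11: 0x0316
len (4b) val=-5 bits=0xb at bit 12: 0xb316
word = 0xb316 → little-endian bytes:
  [0]=0x16  [1]=0xb3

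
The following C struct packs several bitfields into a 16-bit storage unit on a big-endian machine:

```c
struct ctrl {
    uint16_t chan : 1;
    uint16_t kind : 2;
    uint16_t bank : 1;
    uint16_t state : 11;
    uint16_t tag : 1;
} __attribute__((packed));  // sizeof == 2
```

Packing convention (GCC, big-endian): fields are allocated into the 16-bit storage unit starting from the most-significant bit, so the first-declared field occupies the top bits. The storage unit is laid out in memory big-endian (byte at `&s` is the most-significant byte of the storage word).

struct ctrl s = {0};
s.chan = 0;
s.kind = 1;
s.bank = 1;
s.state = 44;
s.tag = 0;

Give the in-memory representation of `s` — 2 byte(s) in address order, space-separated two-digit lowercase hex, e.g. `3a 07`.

30 58

[15+:1] chan=0 & 0x1 = 0x0; word=0x0000
[13+:2] kind=1 & 0x3 = 0x1; word=0x2000
[12+:1] bank=1 & 0x1 = 0x1; word=0x3000
[1+:11] state=44 & 0x7ff = 0x2c; word=0x3058
[0+:1] tag=0 & 0x1 = 0x0; word=0x3058
word = 0x3058 → big-endian bytes:
  [0]=0x30  [1]=0x58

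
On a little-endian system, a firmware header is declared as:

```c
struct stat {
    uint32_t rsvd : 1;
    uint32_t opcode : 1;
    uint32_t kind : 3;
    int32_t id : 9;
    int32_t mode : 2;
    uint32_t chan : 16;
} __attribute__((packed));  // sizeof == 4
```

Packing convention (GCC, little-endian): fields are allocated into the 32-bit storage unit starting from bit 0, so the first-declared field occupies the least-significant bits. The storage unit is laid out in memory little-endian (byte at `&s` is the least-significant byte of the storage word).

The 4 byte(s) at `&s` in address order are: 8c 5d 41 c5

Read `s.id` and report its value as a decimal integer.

[0]=0x8c [1]=0x5d [2]=0x41 [3]=0xc5 (little-endian) → word 0xc5415d8c
rsvd:1 @ bit 0 → (0xc5415d8c>>0)&0x1 = 0x0
opcode:1 @ bit 1 → (0xc5415d8c>>1)&0x1 = 0x0
kind:3 @ bit 2 → (0xc5415d8c>>2)&0x7 = 0x3
id:9 @ bit 5 → (0xc5415d8c>>5)&0x1ff = 0xec  ←
mode:2 @ bit 14 → (0xc5415d8c>>14)&0x3 = 0x1
chan:16 @ bit 16 → (0xc5415d8c>>16)&0xffff = 0xc541
id signed 9b, MSB=0: value = 236

236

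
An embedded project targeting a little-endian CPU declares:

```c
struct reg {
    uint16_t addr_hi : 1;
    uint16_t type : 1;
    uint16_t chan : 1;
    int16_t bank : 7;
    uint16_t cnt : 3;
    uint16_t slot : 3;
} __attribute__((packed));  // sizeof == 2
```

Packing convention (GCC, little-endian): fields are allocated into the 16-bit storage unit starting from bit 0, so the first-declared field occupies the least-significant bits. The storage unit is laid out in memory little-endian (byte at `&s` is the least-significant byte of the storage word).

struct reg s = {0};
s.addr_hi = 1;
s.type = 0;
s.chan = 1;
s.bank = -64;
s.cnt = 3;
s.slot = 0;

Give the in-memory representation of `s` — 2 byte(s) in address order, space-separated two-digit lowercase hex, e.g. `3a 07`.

05 0e

addr_hi (1b) val=1 bits=0x1 at bit 0: 0x0001
type (1b) val=0 bits=0x0 at bit 1: 0x0001
chan (1b) val=1 bits=0x1 at bit 2: 0x0005
bank (7b) val=-64 bits=0x40 at bit 3: 0x0205
cnt (3b) val=3 bits=0x3 at bit 10: 0x0e05
slot (3b) val=0 bits=0x0 at bit 13: 0x0e05
word = 0x0e05 → little-endian bytes:
  [0]=0x05  [1]=0x0e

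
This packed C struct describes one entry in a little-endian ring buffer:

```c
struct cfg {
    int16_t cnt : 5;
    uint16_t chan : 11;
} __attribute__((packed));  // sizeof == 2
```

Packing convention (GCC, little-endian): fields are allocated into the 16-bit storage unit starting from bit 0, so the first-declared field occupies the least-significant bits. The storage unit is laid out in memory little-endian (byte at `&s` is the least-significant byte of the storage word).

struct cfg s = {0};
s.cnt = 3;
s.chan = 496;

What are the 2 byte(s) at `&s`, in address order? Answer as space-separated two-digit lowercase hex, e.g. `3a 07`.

03 3e

cnt (5b) val=3 bits=0x3 at bit 0: 0x0003
chan (11b) val=496 bits=0x1f0 at bit 5: 0x3e03
word = 0x3e03 → little-endian bytes:
  [0]=0x03  [1]=0x3e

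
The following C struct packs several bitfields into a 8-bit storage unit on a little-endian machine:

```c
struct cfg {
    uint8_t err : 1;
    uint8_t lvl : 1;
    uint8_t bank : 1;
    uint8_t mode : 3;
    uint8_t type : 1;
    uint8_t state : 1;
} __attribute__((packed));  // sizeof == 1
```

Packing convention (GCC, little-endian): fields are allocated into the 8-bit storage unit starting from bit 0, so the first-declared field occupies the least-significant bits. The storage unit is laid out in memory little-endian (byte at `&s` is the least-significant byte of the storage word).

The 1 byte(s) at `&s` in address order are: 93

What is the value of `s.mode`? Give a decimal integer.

2

[0]=0x93 (little-endian) → word 0x93
err:1 @ bit 0 → (0x93>>0)&0x1 = 0x1
lvl:1 @ bit 1 → (0x93>>1)&0x1 = 0x1
bank:1 @ bit 2 → (0x93>>2)&0x1 = 0x0
mode:3 @ bit 3 → (0x93>>3)&0x7 = 0x2  ←
type:1 @ bit 6 → (0x93>>6)&0x1 = 0x0
state:1 @ bit 7 → (0x93>>7)&0x1 = 0x1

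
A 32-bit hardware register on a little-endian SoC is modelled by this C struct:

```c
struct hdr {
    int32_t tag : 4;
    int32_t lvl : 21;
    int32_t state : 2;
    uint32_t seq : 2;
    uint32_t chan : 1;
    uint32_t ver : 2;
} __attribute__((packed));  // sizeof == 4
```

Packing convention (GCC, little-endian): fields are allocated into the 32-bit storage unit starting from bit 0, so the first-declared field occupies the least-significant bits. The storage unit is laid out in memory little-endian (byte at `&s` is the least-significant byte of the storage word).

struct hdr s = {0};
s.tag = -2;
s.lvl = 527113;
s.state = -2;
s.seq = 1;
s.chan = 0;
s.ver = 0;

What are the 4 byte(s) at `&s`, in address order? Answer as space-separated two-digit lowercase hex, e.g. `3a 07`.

tag:4 = -2 → 0xe << 0 → word 0x0000000e
lvl:21 = 527113 → 0x80b09 << 4 → word 0x0080b09e
state:2 = -2 → 0x2 << 25 → word 0x0480b09e
seq:2 = 1 → 0x1 << 27 → word 0x0c80b09e
chan:1 = 0 → 0x0 << 29 → word 0x0c80b09e
ver:2 = 0 → 0x0 << 30 → word 0x0c80b09e
word = 0x0c80b09e → little-endian bytes:
  [0]=0x9e  [1]=0xb0  [2]=0x80  [3]=0x0c

9e b0 80 0c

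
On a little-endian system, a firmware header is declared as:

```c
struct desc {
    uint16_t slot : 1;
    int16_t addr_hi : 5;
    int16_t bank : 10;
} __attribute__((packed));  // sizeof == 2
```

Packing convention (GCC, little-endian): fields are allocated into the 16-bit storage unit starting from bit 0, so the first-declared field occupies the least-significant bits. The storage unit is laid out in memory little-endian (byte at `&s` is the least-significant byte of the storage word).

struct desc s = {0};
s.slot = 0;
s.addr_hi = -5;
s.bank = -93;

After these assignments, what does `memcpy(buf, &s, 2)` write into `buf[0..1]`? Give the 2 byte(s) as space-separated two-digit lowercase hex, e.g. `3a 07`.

f6 e8

slot (1b) val=0 bits=0x0 at bit 0: 0x0000
addr_hi (5b) val=-5 bits=0x1b at bit 1: 0x0036
bank (10b) val=-93 bits=0x3a3 at bit 6: 0xe8f6
word = 0xe8f6 → little-endian bytes:
  [0]=0xf6  [1]=0xe8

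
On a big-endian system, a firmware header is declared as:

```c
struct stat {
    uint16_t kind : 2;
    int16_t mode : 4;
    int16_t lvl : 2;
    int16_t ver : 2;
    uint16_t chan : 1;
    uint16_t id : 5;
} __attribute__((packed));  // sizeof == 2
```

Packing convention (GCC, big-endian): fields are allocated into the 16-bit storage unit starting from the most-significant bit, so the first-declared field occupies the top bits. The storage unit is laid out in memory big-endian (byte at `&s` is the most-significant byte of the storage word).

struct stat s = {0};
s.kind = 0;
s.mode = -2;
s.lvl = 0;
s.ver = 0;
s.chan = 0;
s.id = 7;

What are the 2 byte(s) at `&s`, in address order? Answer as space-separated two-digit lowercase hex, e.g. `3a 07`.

kind:2 = 0 → 0x0 << 14 → word 0x0000
mode:4 = -2 → 0xe << 10 → word 0x3800
lvl:2 = 0 → 0x0 << 8 → word 0x3800
ver:2 = 0 → 0x0 << 6 → word 0x3800
chan:1 = 0 → 0x0 << 5 → word 0x3800
id:5 = 7 → 0x7 << 0 → word 0x3807
word = 0x3807 → big-endian bytes:
  [0]=0x38  [1]=0x07

38 07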